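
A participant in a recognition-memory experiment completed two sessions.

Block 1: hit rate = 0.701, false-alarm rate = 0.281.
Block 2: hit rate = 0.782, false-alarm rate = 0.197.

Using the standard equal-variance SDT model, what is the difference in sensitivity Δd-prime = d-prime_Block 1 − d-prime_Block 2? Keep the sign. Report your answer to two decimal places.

Block 1: z(0.701) = 0.527, z(0.281) = -0.580, d' = 1.107
Block 2: z(0.782) = 0.779, z(0.197) = -0.852, d' = 1.631
Δd' = d'_Block 1 − d'_Block 2 = 1.107 − 1.631 = -0.524
Block 2 has the higher sensitivity.

Δd-prime = -0.52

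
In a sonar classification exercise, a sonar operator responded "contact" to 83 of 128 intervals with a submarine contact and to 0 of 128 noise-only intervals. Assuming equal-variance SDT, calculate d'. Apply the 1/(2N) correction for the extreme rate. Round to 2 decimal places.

The false-alarm rate is 0/128 = 0, so apply the 1/(2N) correction: FA → 1/(2·128) = 0.00391.
z(H) = z(0.64844) = 0.381
z(FA) = z(0.00391) = -2.660
d' = 0.381 − (-2.660) = 3.041

d' = 3.04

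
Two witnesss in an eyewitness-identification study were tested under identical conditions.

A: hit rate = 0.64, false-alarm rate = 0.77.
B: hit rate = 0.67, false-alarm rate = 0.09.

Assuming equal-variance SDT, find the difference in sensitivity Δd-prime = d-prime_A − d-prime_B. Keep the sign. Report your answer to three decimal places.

Δd-prime = -2.161

A: z(0.64) = 0.3585, z(0.77) = 0.7388, d' = -0.3803
B: z(0.67) = 0.4399, z(0.09) = -1.3408, d' = 1.7807
Δd' = d'_A − d'_B = -0.3803 − 1.7807 = -2.1610
B has the higher sensitivity.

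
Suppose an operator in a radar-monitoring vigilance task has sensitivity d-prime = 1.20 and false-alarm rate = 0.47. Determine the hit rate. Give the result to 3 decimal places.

z(false-alarm rate) = z(0.47) = -0.0753
z(H) = z(FA) + d' = -0.0753 + 1.20 = 1.1247
hit rate = Φ(1.1247) = 0.8696

hit rate = 0.870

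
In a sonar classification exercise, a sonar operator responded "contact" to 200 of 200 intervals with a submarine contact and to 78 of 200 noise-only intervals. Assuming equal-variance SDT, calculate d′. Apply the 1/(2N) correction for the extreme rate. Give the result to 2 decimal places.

d′ = 3.09

The hit rate is 200/200 = 1, so apply the 1/(2N) correction: H → 1 − 1/(2·200) = 0.99750.
z(H) = z(0.99750) = 2.807
z(FA) = z(0.39000) = -0.279
d' = 2.807 − (-0.279) = 3.086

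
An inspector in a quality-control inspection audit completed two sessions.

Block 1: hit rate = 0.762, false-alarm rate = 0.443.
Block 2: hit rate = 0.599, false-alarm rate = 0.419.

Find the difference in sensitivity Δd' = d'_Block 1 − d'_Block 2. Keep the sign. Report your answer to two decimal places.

Block 1: z(0.762) = 0.713, z(0.443) = -0.143, d' = 0.856
Block 2: z(0.599) = 0.251, z(0.419) = -0.204, d' = 0.455
Δd' = d'_Block 1 − d'_Block 2 = 0.856 − 0.455 = 0.401
Block 1 has the higher sensitivity.

Δd' = 0.40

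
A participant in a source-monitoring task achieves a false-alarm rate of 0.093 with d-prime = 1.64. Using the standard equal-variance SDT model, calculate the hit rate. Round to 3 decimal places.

hit rate = 0.625

z(false-alarm rate) = z(0.093) = -1.3225
z(H) = z(FA) + d' = -1.3225 + 1.64 = 0.3175
hit rate = Φ(0.3175) = 0.6246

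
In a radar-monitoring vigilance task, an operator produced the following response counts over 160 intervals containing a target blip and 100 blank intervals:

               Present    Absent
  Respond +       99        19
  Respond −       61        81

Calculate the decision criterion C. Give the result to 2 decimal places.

H = 99/160 = 0.6188
FA = 19/100 = 0.1900
Φ⁻¹(0.6188) = 0.302, Φ⁻¹(0.1900) = -0.878
c = −½·[z(H) + z(FA)] = −0.5 × (0.302 + (-0.878)) = 0.288
c > 0: the operator has a conservative response bias.

C = 0.29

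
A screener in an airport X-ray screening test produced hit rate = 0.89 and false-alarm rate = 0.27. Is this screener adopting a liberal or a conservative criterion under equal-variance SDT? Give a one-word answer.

liberal

z(H) = 1.227, z(FA) = -0.613
c = −½·(z(H) + z(FA)) = -0.307
c < 0 → liberal criterion (biased toward responding “yes”).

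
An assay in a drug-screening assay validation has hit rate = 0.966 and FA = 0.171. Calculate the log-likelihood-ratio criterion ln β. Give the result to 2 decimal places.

ln β = -1.21

Φ⁻¹(H) = 1.825
Φ⁻¹(FA) = -0.950
ln β = −½·[z(H)² − z(FA)²] = −0.5 × (3.331 − 0.903) = -1.214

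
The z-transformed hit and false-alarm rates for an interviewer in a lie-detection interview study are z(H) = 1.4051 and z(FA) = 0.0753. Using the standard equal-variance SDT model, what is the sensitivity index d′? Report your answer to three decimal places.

d' = z(H) − z(FA) = 1.4051 − 0.0753 = 1.3298

d′ = 1.330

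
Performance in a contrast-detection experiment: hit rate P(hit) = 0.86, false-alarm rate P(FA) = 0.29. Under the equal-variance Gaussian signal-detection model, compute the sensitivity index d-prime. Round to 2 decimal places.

d-prime = 1.63

Φ⁻¹(H) = 1.080
Φ⁻¹(FA) = -0.553
d' = z(H) − z(FA) = 1.080 − (-0.553) = 1.633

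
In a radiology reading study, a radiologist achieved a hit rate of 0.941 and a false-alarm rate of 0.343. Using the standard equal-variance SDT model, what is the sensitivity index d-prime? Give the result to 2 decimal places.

d-prime = 1.97

Φ⁻¹(H) = Φ⁻¹(0.941) = 1.5632
Φ⁻¹(FA) = Φ⁻¹(0.343) = -0.4043
d' = z(H) − z(FA) = 1.5632 − (-0.4043) = 1.9675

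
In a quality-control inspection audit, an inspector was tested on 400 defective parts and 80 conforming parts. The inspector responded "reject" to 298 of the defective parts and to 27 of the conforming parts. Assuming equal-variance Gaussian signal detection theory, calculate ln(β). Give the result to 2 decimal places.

ln β = -0.13

H = 298/400 = 0.7450
FA = 27/80 = 0.3375
z(0.7450) = 0.659, z(0.3375) = -0.419
ln β = −½·[z(H)² − z(FA)²] = −0.5 × (0.434 − 0.176) = -0.129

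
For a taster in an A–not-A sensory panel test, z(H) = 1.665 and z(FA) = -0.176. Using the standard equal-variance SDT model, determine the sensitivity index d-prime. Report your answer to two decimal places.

d-prime = 1.84

d' = z(H) − z(FA) = 1.665 − (-0.176) = 1.841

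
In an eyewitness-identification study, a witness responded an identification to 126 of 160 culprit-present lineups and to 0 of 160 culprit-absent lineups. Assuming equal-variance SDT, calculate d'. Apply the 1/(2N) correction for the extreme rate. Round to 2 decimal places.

The false-alarm rate is 0/160 = 0, so apply the 1/(2N) correction: FA → 1/(2·160) = 0.00313.
z(H) = z(0.78750) = 0.798
z(FA) = z(0.00313) = -2.734
d' = 0.798 − (-2.734) = 3.532

d' = 3.53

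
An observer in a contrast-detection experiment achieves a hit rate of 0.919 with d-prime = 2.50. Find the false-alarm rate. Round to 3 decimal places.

z(hit rate) = z(0.919) = 1.3984
z(FA) = z(H) − d' = 1.3984 − 2.50 = -1.1016
false-alarm rate = Φ(-1.1016) = 0.1353

false-alarm rate = 0.135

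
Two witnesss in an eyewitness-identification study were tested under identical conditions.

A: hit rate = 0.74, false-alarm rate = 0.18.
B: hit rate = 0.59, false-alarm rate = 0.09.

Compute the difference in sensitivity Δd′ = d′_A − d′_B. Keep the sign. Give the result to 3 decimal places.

A: z(0.74) = 0.6433, z(0.18) = -0.9154, d' = 1.5587
B: z(0.59) = 0.2275, z(0.09) = -1.3408, d' = 1.5683
Δd' = d'_A − d'_B = 1.5587 − 1.5683 = -0.0096
B has the higher sensitivity.

Δd′ = -0.010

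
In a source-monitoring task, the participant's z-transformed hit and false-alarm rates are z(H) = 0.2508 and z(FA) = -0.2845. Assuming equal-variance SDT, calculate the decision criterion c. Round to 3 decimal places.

c = −½·[z(H) + z(FA)] = −½·(0.2508 + (-0.2845)) = 0.01685
c > 0: the participant has a conservative response bias.

c = 0.017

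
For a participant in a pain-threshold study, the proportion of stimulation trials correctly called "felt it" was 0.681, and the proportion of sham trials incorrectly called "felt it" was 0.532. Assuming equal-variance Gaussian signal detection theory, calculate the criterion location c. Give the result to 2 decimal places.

Φ⁻¹(H) = Φ⁻¹(0.681) = 0.4705
Φ⁻¹(FA) = Φ⁻¹(0.532) = 0.0803
c = −½·[z(H) + z(FA)] = −0.5 × (0.4705 + 0.0803) = -0.2754

c = -0.28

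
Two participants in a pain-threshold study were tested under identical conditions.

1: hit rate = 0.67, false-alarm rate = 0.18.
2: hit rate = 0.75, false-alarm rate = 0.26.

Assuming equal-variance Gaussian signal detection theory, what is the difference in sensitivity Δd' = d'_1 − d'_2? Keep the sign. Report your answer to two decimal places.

1: z(0.67) = 0.440, z(0.18) = -0.915, d' = 1.355
2: z(0.75) = 0.674, z(0.26) = -0.643, d' = 1.317
Δd' = d'_1 − d'_2 = 1.355 − 1.317 = 0.038
1 has the higher sensitivity.

Δd' = 0.04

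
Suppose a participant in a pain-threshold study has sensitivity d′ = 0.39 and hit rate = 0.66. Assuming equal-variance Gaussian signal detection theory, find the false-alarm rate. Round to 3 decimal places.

false-alarm rate = 0.509

z(hit rate) = z(0.66) = 0.4125
z(FA) = z(H) − d' = 0.4125 − 0.39 = 0.0225
false-alarm rate = Φ(0.0225) = 0.5090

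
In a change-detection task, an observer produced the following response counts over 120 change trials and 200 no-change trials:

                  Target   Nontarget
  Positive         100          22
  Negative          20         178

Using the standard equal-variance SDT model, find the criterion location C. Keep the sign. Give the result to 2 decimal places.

C = 0.13

H = 100/120 = 0.8333
FA = 22/200 = 0.1100
Φ⁻¹(H) = Φ⁻¹(0.8333) = 0.9673
Φ⁻¹(FA) = Φ⁻¹(0.1100) = -1.2265
c = −½·[z(H) + z(FA)] = −0.5 × (0.9673 + (-1.2265)) = 0.1296
c > 0: the observer has a conservative response bias.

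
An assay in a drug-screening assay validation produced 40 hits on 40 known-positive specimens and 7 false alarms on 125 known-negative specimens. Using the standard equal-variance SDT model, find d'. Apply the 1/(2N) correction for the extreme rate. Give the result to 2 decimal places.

d' = 3.83

The hit rate is 40/40 = 1, so apply the 1/(2N) correction: H → 1 − 1/(2·40) = 0.98750.
z(H) = z(0.98750) = 2.241
z(FA) = z(0.05600) = -1.589
d' = 2.241 − (-1.589) = 3.830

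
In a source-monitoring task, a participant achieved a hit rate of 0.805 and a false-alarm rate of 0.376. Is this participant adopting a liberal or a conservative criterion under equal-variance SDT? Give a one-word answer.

liberal

z(H) = 0.860, z(FA) = -0.316
c = −½·(z(H) + z(FA)) = -0.272
c < 0 → liberal criterion (biased toward responding “yes”).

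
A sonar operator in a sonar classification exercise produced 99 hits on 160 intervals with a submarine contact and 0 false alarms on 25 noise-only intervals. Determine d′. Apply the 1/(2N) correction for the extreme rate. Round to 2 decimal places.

The false-alarm rate is 0/25 = 0, so apply the 1/(2N) correction: FA → 1/(2·25) = 0.02000.
z(H) = z(0.61875) = 0.302
z(FA) = z(0.02000) = -2.054
d' = 0.302 − (-2.054) = 2.356

d′ = 2.36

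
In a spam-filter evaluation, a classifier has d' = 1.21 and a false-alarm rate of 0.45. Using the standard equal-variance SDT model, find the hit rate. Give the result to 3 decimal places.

z(false-alarm rate) = z(0.45) = -0.1257
z(H) = z(FA) + d' = -0.1257 + 1.21 = 1.0843
hit rate = Φ(1.0843) = 0.8609

hit rate = 0.861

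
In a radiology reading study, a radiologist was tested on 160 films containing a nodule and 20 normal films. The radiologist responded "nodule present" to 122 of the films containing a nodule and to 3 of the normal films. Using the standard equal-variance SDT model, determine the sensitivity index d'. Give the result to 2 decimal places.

d' = 1.75

H = 122/160 = 0.7625
FA = 3/20 = 0.1500
z(H) = z(0.7625) = 0.714
z(FA) = z(0.1500) = -1.036
d' = z(H) − z(FA) = 0.714 − (-1.036) = 1.750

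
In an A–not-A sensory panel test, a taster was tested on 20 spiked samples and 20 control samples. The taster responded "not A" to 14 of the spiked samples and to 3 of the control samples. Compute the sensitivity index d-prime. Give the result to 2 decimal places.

d-prime = 1.56

H = 14/20 = 0.7000
FA = 3/20 = 0.1500
z(0.7000) = 0.524, z(0.1500) = -1.036
d' = z(H) − z(FA) = 0.524 − (-1.036) = 1.560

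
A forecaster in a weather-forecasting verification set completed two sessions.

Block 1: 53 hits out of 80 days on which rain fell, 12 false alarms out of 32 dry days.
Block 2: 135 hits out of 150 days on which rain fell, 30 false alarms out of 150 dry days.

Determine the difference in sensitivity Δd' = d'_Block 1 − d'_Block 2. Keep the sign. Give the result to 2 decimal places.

Block 1: z(0.6625) = 0.419, z(0.3750) = -0.319, d' = 0.738
Block 2: z(0.9000) = 1.282, z(0.2000) = -0.842, d' = 2.124
Δd' = d'_Block 1 − d'_Block 2 = 0.738 − 2.124 = -1.386
Block 2 has the higher sensitivity.

Δd' = -1.39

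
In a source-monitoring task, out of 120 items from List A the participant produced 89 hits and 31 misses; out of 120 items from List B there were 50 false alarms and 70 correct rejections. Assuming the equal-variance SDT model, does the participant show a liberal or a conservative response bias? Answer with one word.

z(H) = 0.648, z(FA) = -0.210
c = −½·(z(H) + z(FA)) = -0.219
c < 0 → liberal criterion (biased toward responding “yes”).

liberal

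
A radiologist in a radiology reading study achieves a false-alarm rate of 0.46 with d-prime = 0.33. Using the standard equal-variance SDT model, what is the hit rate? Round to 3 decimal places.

hit rate = 0.591

z(false-alarm rate) = z(0.46) = -0.1004
z(H) = z(FA) + d' = -0.1004 + 0.33 = 0.2296
hit rate = Φ(0.2296) = 0.5908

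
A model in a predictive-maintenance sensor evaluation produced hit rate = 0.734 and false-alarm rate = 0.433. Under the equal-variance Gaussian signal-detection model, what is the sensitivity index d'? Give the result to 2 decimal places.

z(0.734) = 0.625, z(0.433) = -0.169
d' = z(H) − z(FA) = 0.625 − (-0.169) = 0.794

d' = 0.79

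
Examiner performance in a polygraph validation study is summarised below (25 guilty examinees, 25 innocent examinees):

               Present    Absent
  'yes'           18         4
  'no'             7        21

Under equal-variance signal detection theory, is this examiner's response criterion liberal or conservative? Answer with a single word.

conservative

z(H) = 0.583, z(FA) = -0.994
c = −½·(z(H) + z(FA)) = 0.2055
c > 0 → conservative criterion (biased toward responding “no”).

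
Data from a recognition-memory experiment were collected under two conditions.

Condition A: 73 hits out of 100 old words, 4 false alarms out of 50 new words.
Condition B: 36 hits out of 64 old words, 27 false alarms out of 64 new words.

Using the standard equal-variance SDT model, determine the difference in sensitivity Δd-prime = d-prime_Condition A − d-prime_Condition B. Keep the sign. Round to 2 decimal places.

Δd-prime = 1.66

Condition A: z(0.7300) = 0.613, z(0.0800) = -1.405, d' = 2.018
Condition B: z(0.5625) = 0.157, z(0.4219) = -0.197, d' = 0.354
Δd' = d'_Condition A − d'_Condition B = 2.018 − 0.354 = 1.664
Condition A has the higher sensitivity.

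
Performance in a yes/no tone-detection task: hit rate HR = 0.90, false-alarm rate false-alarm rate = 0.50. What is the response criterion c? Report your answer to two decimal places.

c = -0.64

Φ⁻¹(H) = 1.282
Φ⁻¹(FA) = 0.000
c = −½·[z(H) + z(FA)] = −0.5 × (1.282 + 0.000) = -0.641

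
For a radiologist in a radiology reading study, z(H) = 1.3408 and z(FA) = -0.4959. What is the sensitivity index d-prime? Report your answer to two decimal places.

d-prime = 1.84

d' = z(H) − z(FA) = 1.3408 − (-0.4959) = 1.8367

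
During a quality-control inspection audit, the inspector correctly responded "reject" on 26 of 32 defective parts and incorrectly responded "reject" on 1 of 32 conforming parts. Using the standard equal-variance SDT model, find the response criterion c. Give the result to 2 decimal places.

H = 26/32 = 0.8125
FA = 1/32 = 0.0312
z(H) = z(0.8125) = 0.8871
z(FA) = z(0.0312) = -1.8634
c = −½·[z(H) + z(FA)] = −0.5 × (0.8871 + (-1.8634)) = 0.48815
c > 0: the inspector has a conservative response bias.

c = 0.49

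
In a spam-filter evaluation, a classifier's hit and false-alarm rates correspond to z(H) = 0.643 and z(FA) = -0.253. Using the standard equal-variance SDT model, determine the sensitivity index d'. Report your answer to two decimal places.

d' = z(H) − z(FA) = 0.643 − (-0.253) = 0.896

d' = 0.90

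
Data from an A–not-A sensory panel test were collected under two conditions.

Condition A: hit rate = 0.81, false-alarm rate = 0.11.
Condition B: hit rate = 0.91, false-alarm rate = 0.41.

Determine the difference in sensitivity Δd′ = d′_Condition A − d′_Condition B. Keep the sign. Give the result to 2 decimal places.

Δd′ = 0.54

Condition A: z(0.81) = 0.878, z(0.11) = -1.227, d' = 2.105
Condition B: z(0.91) = 1.341, z(0.41) = -0.228, d' = 1.569
Δd' = d'_Condition A − d'_Condition B = 2.105 − 1.569 = 0.536
Condition A has the higher sensitivity.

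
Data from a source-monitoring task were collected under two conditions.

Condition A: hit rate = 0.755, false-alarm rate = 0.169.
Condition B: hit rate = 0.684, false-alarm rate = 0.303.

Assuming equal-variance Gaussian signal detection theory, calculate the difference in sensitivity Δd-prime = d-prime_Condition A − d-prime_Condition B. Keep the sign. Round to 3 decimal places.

Condition A: z(0.755) = 0.6903, z(0.169) = -0.9581, d' = 1.6484
Condition B: z(0.684) = 0.4789, z(0.303) = -0.5158, d' = 0.9947
Δd' = d'_Condition A − d'_Condition B = 1.6484 − 0.9947 = 0.6537
Condition A has the higher sensitivity.

Δd-prime = 0.654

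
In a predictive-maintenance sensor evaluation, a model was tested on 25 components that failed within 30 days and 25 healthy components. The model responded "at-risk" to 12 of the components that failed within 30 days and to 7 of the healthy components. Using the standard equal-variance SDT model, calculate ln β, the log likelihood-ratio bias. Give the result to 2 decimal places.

H = 12/25 = 0.4800
FA = 7/25 = 0.2800
z(H) = z(0.4800) = -0.050
z(FA) = z(0.2800) = -0.583
ln β = −½·[z(H)² − z(FA)²] = −0.5 × (0.003 − 0.340) = 0.1685

ln β = 0.17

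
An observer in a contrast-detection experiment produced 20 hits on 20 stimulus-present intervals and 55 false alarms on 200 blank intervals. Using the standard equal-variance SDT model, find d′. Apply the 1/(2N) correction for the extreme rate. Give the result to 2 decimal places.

The hit rate is 20/20 = 1, so apply the 1/(2N) correction: H → 1 − 1/(2·20) = 0.97500.
z(H) = z(0.97500) = 1.960
z(FA) = z(0.27500) = -0.598
d' = 1.960 − (-0.598) = 2.558

d′ = 2.56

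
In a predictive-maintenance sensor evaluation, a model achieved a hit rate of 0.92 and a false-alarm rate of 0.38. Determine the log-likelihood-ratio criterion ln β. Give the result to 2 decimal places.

Φ⁻¹(0.92) = 1.405, Φ⁻¹(0.38) = -0.305
ln β = −½·[z(H)² − z(FA)²] = −0.5 × (1.974 − 0.093) = -0.9405

ln β = -0.94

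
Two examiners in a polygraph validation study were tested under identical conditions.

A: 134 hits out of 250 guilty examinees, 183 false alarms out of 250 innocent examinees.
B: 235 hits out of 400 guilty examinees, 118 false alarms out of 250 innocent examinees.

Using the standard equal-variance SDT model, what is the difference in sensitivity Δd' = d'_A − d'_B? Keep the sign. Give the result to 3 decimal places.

A: z(0.5360) = 0.0904, z(0.7320) = 0.6189, d' = -0.5285
B: z(0.5875) = 0.2211, z(0.4720) = -0.0702, d' = 0.2913
Δd' = d'_A − d'_B = -0.5285 − 0.2913 = -0.8198
B has the higher sensitivity.

Δd' = -0.820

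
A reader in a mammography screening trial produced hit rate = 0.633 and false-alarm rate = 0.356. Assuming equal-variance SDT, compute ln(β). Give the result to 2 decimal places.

Φ⁻¹(0.633) = 0.340, Φ⁻¹(0.356) = -0.369
ln β = −½·[z(H)² − z(FA)²] = −0.5 × (0.116 − 0.136) = 0.010

ln β = 0.01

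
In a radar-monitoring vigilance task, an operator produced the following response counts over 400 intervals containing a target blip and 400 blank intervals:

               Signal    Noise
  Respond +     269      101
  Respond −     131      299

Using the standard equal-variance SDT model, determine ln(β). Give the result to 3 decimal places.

H = 269/400 = 0.6725
FA = 101/400 = 0.2525
Φ⁻¹(H) = 0.4468
Φ⁻¹(FA) = -0.6666
ln β = −½·[z(H)² − z(FA)²] = −0.5 × (0.1996 − 0.4444) = 0.1224

ln β = 0.122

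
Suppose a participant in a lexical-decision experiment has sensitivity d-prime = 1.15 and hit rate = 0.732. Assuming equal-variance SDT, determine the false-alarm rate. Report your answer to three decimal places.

false-alarm rate = 0.298

z(hit rate) = z(0.732) = 0.6189
z(FA) = z(H) − d' = 0.6189 − 1.15 = -0.5311
false-alarm rate = Φ(-0.5311) = 0.2977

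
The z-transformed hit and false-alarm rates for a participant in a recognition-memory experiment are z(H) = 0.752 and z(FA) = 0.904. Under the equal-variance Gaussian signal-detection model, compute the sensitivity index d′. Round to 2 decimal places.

d′ = -0.15

d' = z(H) − z(FA) = 0.752 − 0.904 = -0.152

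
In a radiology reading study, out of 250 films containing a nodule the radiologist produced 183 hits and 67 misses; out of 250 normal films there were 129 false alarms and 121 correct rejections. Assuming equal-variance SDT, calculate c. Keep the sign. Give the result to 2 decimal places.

H = 183/250 = 0.7320
FA = 129/250 = 0.5160
z(H) = 0.6189
z(FA) = 0.0401
c = −½·[z(H) + z(FA)] = −0.5 × (0.6189 + 0.0401) = -0.3295

c = -0.33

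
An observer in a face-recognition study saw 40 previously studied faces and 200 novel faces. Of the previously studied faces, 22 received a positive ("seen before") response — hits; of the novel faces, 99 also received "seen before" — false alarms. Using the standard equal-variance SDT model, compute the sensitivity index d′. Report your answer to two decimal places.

d′ = 0.14

H = 22/40 = 0.5500
FA = 99/200 = 0.4950
z(H) = 0.1257
z(FA) = -0.0125
d' = z(H) − z(FA) = 0.1257 − (-0.0125) = 0.1382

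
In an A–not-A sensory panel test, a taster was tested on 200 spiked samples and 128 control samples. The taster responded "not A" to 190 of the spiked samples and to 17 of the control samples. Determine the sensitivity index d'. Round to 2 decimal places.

d' = 2.76

H = 190/200 = 0.9500
FA = 17/128 = 0.1328
z(H) = 1.6449
z(FA) = -1.1133
d' = z(H) − z(FA) = 1.6449 − (-1.1133) = 2.7582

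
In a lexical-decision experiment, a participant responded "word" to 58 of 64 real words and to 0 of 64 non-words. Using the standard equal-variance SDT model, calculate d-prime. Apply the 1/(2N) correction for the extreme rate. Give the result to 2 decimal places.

The false-alarm rate is 0/64 = 0, so apply the 1/(2N) correction: FA → 1/(2·64) = 0.00781.
z(H) = z(0.90625) = 1.318
z(FA) = z(0.00781) = -2.418
d' = 1.318 − (-2.418) = 3.736

d-prime = 3.74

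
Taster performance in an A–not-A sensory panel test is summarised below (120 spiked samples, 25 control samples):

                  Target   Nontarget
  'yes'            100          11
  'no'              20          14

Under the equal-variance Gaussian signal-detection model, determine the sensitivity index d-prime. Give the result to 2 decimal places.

d-prime = 1.12

H = 100/120 = 0.8333
FA = 11/25 = 0.4400
Φ⁻¹(0.8333) = 0.967, Φ⁻¹(0.4400) = -0.151
d' = z(H) − z(FA) = 0.967 − (-0.151) = 1.118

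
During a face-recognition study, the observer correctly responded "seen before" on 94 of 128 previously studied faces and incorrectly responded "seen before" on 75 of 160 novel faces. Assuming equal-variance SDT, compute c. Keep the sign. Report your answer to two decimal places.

c = -0.27

H = 94/128 = 0.7344
FA = 75/160 = 0.4688
z(0.7344) = 0.6262, z(0.4688) = -0.0783
c = −½·[z(H) + z(FA)] = −0.5 × (0.6262 + (-0.0783)) = -0.27395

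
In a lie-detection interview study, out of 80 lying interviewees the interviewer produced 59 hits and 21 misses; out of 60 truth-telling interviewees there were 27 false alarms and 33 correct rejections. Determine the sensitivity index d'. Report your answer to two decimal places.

H = 59/80 = 0.7375
FA = 27/60 = 0.4500
z(H) = z(0.7375) = 0.636
z(FA) = z(0.4500) = -0.126
d' = z(H) − z(FA) = 0.636 − (-0.126) = 0.762

d' = 0.76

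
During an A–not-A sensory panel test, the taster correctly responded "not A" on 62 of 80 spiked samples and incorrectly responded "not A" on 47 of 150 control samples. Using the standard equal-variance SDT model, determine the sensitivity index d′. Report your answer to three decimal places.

d′ = 1.242

H = 62/80 = 0.7750
FA = 47/150 = 0.3133
Φ⁻¹(0.7750) = 0.7554, Φ⁻¹(0.3133) = -0.4865
d' = z(H) − z(FA) = 0.7554 − (-0.4865) = 1.2419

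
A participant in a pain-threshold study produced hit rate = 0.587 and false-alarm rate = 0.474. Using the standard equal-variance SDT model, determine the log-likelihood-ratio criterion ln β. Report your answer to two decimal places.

Φ⁻¹(0.587) = 0.220, Φ⁻¹(0.474) = -0.065
ln β = −½·[z(H)² − z(FA)²] = −0.5 × (0.048 − 0.004) = -0.022

ln β = -0.02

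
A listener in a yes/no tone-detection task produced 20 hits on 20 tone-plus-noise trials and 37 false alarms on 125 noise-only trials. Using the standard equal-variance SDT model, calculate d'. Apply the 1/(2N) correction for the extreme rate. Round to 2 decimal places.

The hit rate is 20/20 = 1, so apply the 1/(2N) correction: H → 1 − 1/(2·20) = 0.97500.
z(H) = z(0.97500) = 1.960
z(FA) = z(0.29600) = -0.536
d' = 1.960 − (-0.536) = 2.496

d' = 2.50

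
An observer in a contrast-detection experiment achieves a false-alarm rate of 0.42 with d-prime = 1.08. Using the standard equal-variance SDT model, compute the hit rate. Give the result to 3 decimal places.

z(false-alarm rate) = z(0.42) = -0.2019
z(H) = z(FA) + d' = -0.2019 + 1.08 = 0.8781
hit rate = Φ(0.8781) = 0.8101

hit rate = 0.810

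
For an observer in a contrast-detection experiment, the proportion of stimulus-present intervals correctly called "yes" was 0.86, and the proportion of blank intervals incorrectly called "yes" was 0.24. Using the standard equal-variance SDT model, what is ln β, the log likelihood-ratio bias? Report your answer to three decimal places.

ln β = -0.334

z(0.86) = 1.0803, z(0.24) = -0.7063
ln β = −½·[z(H)² − z(FA)²] = −0.5 × (1.1670 − 0.4989) = -0.33405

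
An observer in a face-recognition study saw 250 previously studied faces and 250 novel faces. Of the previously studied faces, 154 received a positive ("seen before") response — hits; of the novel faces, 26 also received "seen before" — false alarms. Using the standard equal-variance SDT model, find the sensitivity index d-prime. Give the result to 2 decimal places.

H = 154/250 = 0.6160
FA = 26/250 = 0.1040
z(H) = z(0.6160) = 0.295
z(FA) = z(0.1040) = -1.259
d' = z(H) − z(FA) = 0.295 − (-1.259) = 1.554

d-prime = 1.55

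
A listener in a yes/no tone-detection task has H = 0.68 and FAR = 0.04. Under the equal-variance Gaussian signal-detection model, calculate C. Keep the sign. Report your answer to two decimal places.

z(H) = z(0.68) = 0.468
z(FA) = z(0.04) = -1.751
c = −½·[z(H) + z(FA)] = −0.5 × (0.468 + (-1.751)) = 0.6415
c > 0: the listener has a conservative response bias.

C = 0.64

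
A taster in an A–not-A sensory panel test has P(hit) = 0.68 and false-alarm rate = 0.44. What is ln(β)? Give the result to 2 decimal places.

z(H) = 0.468
z(FA) = -0.151
ln β = −½·[z(H)² − z(FA)²] = −0.5 × (0.219 − 0.023) = -0.098

ln β = -0.10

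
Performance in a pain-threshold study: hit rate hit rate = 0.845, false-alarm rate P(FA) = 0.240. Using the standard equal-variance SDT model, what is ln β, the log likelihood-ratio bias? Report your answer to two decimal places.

ln β = -0.27

Φ⁻¹(H) = Φ⁻¹(0.845) = 1.015
Φ⁻¹(FA) = Φ⁻¹(0.240) = -0.706
ln β = −½·[z(H)² − z(FA)²] = −0.5 × (1.030 − 0.498) = -0.266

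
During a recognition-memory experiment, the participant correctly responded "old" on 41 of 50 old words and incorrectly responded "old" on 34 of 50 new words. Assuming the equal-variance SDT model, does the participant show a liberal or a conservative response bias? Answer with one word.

z(H) = 0.915, z(FA) = 0.468
c = −½·(z(H) + z(FA)) = -0.6915
c < 0 → liberal criterion (biased toward responding “yes”).

liberal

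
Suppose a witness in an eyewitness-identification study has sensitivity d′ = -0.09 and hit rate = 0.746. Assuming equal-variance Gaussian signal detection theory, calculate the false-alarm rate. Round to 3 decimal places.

false-alarm rate = 0.774

z(hit rate) = z(0.746) = 0.6620
z(FA) = z(H) − d' = 0.6620 − (-0.09) = 0.7520
false-alarm rate = Φ(0.7520) = 0.7740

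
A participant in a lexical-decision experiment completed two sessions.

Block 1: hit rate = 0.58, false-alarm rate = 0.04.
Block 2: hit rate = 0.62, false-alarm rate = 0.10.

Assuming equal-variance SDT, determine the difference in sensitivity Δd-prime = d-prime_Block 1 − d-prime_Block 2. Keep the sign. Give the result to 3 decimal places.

Δd-prime = 0.366

Block 1: z(0.58) = 0.2019, z(0.04) = -1.7507, d' = 1.9526
Block 2: z(0.62) = 0.3055, z(0.10) = -1.2816, d' = 1.5871
Δd' = d'_Block 1 − d'_Block 2 = 1.9526 − 1.5871 = 0.3655
Block 1 has the higher sensitivity.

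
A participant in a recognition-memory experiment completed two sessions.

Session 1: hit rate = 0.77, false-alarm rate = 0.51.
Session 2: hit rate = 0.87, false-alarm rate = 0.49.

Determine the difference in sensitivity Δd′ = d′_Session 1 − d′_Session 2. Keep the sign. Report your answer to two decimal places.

Δd′ = -0.44

Session 1: z(0.77) = 0.739, z(0.51) = 0.025, d' = 0.714
Session 2: z(0.87) = 1.126, z(0.49) = -0.025, d' = 1.151
Δd' = d'_Session 1 − d'_Session 2 = 0.714 − 1.151 = -0.437
Session 2 has the higher sensitivity.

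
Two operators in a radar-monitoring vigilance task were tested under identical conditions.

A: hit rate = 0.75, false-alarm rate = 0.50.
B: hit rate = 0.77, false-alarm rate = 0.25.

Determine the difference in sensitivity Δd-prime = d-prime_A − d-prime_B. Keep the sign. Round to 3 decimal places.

A: z(0.75) = 0.6745, z(0.50) = 0.0000, d' = 0.6745
B: z(0.77) = 0.7388, z(0.25) = -0.6745, d' = 1.4133
Δd' = d'_A − d'_B = 0.6745 − 1.4133 = -0.7388
B has the higher sensitivity.

Δd-prime = -0.739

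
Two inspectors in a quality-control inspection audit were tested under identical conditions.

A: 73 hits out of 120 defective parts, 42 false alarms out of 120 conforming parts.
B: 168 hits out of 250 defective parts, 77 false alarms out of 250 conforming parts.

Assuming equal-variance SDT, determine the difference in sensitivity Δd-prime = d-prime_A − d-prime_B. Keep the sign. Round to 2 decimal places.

Δd-prime = -0.29

A: z(0.6083) = 0.275, z(0.3500) = -0.385, d' = 0.660
B: z(0.6720) = 0.445, z(0.3080) = -0.502, d' = 0.947
Δd' = d'_A − d'_B = 0.660 − 0.947 = -0.287
B has the higher sensitivity.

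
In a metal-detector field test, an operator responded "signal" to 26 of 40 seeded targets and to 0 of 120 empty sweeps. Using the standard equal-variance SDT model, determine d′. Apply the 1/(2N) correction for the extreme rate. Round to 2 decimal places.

The false-alarm rate is 0/120 = 0, so apply the 1/(2N) correction: FA → 1/(2·120) = 0.00417.
z(H) = z(0.65000) = 0.385
z(FA) = z(0.00417) = -2.638
d' = 0.385 − (-2.638) = 3.023

d′ = 3.02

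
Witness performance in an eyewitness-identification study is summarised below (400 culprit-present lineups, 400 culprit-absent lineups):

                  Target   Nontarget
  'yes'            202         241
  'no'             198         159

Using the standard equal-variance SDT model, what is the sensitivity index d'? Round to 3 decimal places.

d' = -0.247

H = 202/400 = 0.5050
FA = 241/400 = 0.6025
Φ⁻¹(H) = Φ⁻¹(0.5050) = 0.0125
Φ⁻¹(FA) = Φ⁻¹(0.6025) = 0.2598
d' = z(H) − z(FA) = 0.0125 − 0.2598 = -0.2473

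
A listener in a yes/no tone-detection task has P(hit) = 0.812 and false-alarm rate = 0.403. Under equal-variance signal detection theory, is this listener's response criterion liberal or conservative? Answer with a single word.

liberal

z(H) = 0.885, z(FA) = -0.246
c = −½·(z(H) + z(FA)) = -0.3195
c < 0 → liberal criterion (biased toward responding “yes”).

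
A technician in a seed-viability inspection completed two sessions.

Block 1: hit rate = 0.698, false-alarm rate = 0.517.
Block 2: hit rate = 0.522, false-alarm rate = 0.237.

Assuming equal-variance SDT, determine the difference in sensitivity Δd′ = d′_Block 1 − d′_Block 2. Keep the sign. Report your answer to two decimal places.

Δd′ = -0.30

Block 1: z(0.698) = 0.519, z(0.517) = 0.043, d' = 0.476
Block 2: z(0.522) = 0.055, z(0.237) = -0.716, d' = 0.771
Δd' = d'_Block 1 − d'_Block 2 = 0.476 − 0.771 = -0.295
Block 2 has the higher sensitivity.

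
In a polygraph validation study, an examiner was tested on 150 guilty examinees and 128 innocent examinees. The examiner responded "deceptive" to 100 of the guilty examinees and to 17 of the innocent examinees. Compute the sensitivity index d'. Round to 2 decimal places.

d' = 1.54

H = 100/150 = 0.6667
FA = 17/128 = 0.1328
Φ⁻¹(H) = Φ⁻¹(0.6667) = 0.431
Φ⁻¹(FA) = Φ⁻¹(0.1328) = -1.113
d' = z(H) − z(FA) = 0.431 − (-1.113) = 1.544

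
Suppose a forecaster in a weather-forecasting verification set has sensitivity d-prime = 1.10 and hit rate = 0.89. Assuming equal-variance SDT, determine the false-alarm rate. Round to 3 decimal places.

z(hit rate) = z(0.89) = 1.2265
z(FA) = z(H) − d' = 1.2265 − 1.10 = 0.1265
false-alarm rate = Φ(0.1265) = 0.5503

false-alarm rate = 0.550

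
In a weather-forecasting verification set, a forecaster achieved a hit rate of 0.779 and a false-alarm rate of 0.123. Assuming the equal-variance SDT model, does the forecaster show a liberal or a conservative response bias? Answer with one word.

conservative

z(H) = 0.769, z(FA) = -1.160
c = −½·(z(H) + z(FA)) = 0.1955
c > 0 → conservative criterion (biased toward responding “no”).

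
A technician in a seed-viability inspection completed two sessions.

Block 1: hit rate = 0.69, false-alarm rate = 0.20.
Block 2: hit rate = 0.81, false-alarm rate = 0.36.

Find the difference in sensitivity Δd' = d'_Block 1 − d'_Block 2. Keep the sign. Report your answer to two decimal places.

Block 1: z(0.69) = 0.496, z(0.20) = -0.842, d' = 1.338
Block 2: z(0.81) = 0.878, z(0.36) = -0.358, d' = 1.236
Δd' = d'_Block 1 − d'_Block 2 = 1.338 − 1.236 = 0.102
Block 1 has the higher sensitivity.

Δd' = 0.10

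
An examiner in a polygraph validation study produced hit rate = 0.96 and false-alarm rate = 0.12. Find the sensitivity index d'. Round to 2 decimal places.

d' = 2.93

z(H) = 1.751
z(FA) = -1.175
d' = z(H) − z(FA) = 1.751 − (-1.175) = 2.926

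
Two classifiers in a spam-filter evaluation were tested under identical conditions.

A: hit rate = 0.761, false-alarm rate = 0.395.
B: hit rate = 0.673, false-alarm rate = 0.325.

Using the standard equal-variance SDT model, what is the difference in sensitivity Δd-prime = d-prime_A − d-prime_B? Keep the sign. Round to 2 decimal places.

Δd-prime = 0.07

A: z(0.761) = 0.710, z(0.395) = -0.266, d' = 0.976
B: z(0.673) = 0.448, z(0.325) = -0.454, d' = 0.902
Δd' = d'_A − d'_B = 0.976 − 0.902 = 0.074
A has the higher sensitivity.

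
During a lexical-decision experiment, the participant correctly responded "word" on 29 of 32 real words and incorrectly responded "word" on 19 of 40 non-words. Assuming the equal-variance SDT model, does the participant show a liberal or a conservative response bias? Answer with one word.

liberal

z(H) = 1.318, z(FA) = -0.063
c = −½·(z(H) + z(FA)) = -0.6275
c < 0 → liberal criterion (biased toward responding “yes”).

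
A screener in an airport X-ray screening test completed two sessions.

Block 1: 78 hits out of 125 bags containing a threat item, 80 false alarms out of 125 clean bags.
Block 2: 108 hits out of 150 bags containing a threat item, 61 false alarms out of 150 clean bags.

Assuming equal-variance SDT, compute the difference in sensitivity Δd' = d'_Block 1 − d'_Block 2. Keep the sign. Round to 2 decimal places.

Δd' = -0.86

Block 1: z(0.6240) = 0.316, z(0.6400) = 0.358, d' = -0.042
Block 2: z(0.7200) = 0.583, z(0.4067) = -0.236, d' = 0.819
Δd' = d'_Block 1 − d'_Block 2 = -0.042 − 0.819 = -0.861
Block 2 has the higher sensitivity.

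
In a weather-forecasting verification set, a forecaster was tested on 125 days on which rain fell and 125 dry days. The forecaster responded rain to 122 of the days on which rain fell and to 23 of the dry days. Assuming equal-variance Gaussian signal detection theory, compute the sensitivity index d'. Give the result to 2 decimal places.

H = 122/125 = 0.9760
FA = 23/125 = 0.1840
z(H) = 1.977
z(FA) = -0.900
d' = z(H) − z(FA) = 1.977 − (-0.900) = 2.877

d' = 2.88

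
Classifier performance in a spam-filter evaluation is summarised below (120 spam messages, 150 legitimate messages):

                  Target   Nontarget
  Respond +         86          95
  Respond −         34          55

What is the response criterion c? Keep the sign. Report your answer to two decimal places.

H = 86/120 = 0.7167
FA = 95/150 = 0.6333
Φ⁻¹(0.7167) = 0.5731, Φ⁻¹(0.6333) = 0.3406
c = −½·[z(H) + z(FA)] = −0.5 × (0.5731 + 0.3406) = -0.45685
c < 0: the classifier has a liberal response bias.

c = -0.46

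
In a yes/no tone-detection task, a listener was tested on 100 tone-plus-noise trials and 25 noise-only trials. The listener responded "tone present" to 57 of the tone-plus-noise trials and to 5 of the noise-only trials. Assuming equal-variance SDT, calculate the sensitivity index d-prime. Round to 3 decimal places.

H = 57/100 = 0.5700
FA = 5/25 = 0.2000
z(0.5700) = 0.1764, z(0.2000) = -0.8416
d' = z(H) − z(FA) = 0.1764 − (-0.8416) = 1.0180

d-prime = 1.018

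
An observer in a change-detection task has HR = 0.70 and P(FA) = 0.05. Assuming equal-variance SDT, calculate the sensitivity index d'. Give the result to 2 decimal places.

d' = 2.17

z(H) = z(0.70) = 0.5244
z(FA) = z(0.05) = -1.6449
d' = z(H) − z(FA) = 0.5244 − (-1.6449) = 2.1693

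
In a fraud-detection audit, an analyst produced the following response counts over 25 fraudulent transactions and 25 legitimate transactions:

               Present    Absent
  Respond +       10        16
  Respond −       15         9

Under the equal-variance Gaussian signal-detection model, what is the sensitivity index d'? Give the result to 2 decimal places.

H = 10/25 = 0.4000
FA = 16/25 = 0.6400
z(H) = z(0.4000) = -0.2533
z(FA) = z(0.6400) = 0.3585
d' = z(H) − z(FA) = -0.2533 − 0.3585 = -0.6118

d' = -0.61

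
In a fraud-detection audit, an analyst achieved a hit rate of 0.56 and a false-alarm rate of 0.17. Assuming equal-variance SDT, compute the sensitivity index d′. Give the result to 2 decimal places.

d′ = 1.11

Φ⁻¹(0.56) = 0.151, Φ⁻¹(0.17) = -0.954
d' = z(H) − z(FA) = 0.151 − (-0.954) = 1.105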